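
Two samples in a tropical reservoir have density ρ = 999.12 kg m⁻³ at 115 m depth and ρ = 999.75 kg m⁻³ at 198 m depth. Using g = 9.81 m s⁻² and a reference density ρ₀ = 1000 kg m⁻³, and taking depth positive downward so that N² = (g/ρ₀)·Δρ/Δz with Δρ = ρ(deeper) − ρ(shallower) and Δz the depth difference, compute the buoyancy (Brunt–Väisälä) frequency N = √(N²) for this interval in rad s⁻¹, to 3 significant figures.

Δρ = 999.75 − 999.12 = 0.63 kg m⁻³ over Δz = 198 − 115 = 83 m.
N² = (9.81/1000) × (0.63/83) = 7.4461 × 10⁻⁵ s⁻².
N = √(7.4461 × 10⁻⁵) = 8.6291 × 10⁻³ rad s⁻¹ ≈ 8.63 × 10⁻³ rad s⁻¹.
Since Δρ > 0 the layer is stably stratified.

8.63 × 10⁻³ rad s⁻¹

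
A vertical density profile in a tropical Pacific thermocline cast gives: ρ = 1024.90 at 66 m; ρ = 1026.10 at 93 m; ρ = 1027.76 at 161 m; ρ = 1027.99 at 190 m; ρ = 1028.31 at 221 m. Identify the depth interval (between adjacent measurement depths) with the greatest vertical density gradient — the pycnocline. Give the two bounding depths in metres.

66–93 m

Compute the density gradient over each adjacent pair:
  66–93 m: Δρ/Δz = 1.20/27 = 0.044 kg m⁻⁴
  93–161 m: Δρ/Δz = 1.66/68 = 0.024 kg m⁻⁴
  161–190 m: Δρ/Δz = 0.23/29 = 7.9 × 10⁻³ kg m⁻⁴
  190–221 m: Δρ/Δz = 0.32/31 = 0.010 kg m⁻⁴
The largest gradient is in the 66–93 m interval — the pycnocline.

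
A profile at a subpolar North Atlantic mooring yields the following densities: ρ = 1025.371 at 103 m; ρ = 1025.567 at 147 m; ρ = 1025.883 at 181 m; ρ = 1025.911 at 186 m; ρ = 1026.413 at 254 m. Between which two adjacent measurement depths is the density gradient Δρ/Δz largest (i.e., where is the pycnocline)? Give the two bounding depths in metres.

147–181 m

Compute the density gradient over each adjacent pair:
  103–147 m: Δρ/Δz = 0.196/44 = 4.5 × 10⁻³ kg m⁻⁴
  147–181 m: Δρ/Δz = 0.316/34 = 9.3 × 10⁻³ kg m⁻⁴
  181–186 m: Δρ/Δz = 0.028/5 = 5.6 × 10⁻³ kg m⁻⁴
  186–254 m: Δρ/Δz = 0.502/68 = 7.4 × 10⁻³ kg m⁻⁴
The largest gradient is in the 147–181 m interval — the pycnocline.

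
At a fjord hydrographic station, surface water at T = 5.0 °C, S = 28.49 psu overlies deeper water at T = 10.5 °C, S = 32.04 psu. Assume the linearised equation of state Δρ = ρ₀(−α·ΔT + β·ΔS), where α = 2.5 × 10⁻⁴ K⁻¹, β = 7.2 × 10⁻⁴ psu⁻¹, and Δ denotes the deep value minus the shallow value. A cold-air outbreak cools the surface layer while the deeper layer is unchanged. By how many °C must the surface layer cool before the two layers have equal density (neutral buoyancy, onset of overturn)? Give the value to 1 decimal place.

4.7 °C

Neutral buoyancy requires Δρ = 0, i.e. −α(T_deep − T_surf′) + β(S_deep − S_surf) = 0.
T_surf′ = T_deep − (β/α)·ΔS = 10.5 − (7.2 × 10⁻⁴/2.5 × 10⁻⁴)·(+3.55) = 0.276 °C.
Cooling required: 5.0 − (0.276) = 4.724 °C.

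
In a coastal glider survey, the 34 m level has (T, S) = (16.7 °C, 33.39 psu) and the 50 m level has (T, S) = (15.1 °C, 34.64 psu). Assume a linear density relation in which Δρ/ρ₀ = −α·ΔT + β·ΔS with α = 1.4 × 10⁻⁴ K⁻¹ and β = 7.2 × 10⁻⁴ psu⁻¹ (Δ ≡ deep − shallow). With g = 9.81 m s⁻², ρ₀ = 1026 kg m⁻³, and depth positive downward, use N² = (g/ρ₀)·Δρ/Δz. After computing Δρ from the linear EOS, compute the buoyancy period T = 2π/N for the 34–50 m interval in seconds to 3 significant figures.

239 s

ΔT = -1.6 K, ΔS = +1.25 psu (deep − shallow).
Δρ/ρ₀ = −αΔT + βΔS = 2.24 × 10⁻⁴ + 9.00 × 10⁻⁴ = 1.124 × 10⁻³, so Δρ ≈ 1.153 kg m⁻³.
N² = (g/ρ₀)·Δρ/Δz = g·(Δρ/ρ₀)/Δz = 9.81 × 1.124 × 10⁻³ / 16 = 6.8915 × 10⁻⁴ s⁻².
N = √(6.8915 × 10⁻⁴) = 0.026252 rad s⁻¹ → T = 2π/N = 239.34 s ≈ 239 s.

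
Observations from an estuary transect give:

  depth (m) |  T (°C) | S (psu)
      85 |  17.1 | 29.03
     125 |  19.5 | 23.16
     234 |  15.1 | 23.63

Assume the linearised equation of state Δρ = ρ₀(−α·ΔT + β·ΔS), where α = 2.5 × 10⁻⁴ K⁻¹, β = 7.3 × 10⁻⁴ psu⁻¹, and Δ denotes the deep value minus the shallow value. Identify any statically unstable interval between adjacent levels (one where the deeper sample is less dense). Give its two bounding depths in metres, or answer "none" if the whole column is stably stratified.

85–125 m

Evaluate Δρ/ρ₀ = −αΔT + βΔS across each adjacent pair:
  85–125 m: −αΔT+βΔS = −(2.5 × 10⁻⁴)(+2.4)+(7.3 × 10⁻⁴)(-5.87) = -4.9 × 10⁻³ → UNSTABLE
  125–234 m: −αΔT+βΔS = −(2.5 × 10⁻⁴)(-4.4)+(7.3 × 10⁻⁴)(+0.47) = 1.4 × 10⁻³ → stable
The 85–125 m interval has Δρ < 0: lighter water underlies denser water.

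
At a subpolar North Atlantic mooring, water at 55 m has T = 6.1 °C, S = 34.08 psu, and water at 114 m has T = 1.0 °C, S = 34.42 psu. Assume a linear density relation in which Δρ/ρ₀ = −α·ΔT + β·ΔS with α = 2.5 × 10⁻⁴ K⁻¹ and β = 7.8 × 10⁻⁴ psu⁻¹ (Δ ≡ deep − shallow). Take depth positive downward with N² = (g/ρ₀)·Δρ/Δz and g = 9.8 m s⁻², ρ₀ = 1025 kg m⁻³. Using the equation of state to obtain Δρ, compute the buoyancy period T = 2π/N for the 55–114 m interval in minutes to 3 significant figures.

6.55 min

ΔT = -5.1 K, ΔS = +0.34 psu (deep − shallow).
Δρ/ρ₀ = −αΔT + βΔS = 1.275 × 10⁻³ + 2.652 × 10⁻⁴ = 1.5402 × 10⁻³, so Δρ ≈ 1.579 kg m⁻³.
N² = (g/ρ₀)·Δρ/Δz = g·(Δρ/ρ₀)/Δz = 9.8 × 1.5402 × 10⁻³ / 59 = 2.5583 × 10⁻⁴ s⁻².
N = √(2.5583 × 10⁻⁴) = 0.015995 rad s⁻¹ → T = 2π/N = 392.82 s = 6.5470 min ≈ 6.55 min.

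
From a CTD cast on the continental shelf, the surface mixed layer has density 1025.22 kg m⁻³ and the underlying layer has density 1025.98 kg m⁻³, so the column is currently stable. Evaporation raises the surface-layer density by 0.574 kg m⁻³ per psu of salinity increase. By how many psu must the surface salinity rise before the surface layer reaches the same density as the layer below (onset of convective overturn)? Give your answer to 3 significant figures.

Density deficit of the surface layer: 1025.98 − 1025.22 = 0.76 kg m⁻³.
Required change = 0.76 / 0.574 = 1.32 psu.

1.32 psu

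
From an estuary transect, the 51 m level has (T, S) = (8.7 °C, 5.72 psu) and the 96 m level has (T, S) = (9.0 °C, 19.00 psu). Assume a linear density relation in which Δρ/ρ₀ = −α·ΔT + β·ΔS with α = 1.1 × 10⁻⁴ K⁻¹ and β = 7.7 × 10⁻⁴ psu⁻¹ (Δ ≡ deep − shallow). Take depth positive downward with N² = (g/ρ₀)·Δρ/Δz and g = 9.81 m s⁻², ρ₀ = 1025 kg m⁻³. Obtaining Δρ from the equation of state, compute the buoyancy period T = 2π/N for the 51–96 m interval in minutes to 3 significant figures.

ΔT = +0.3 K, ΔS = +13.28 psu (deep − shallow).
Δρ/ρ₀ = −αΔT + βΔS = -3.30 × 10⁻⁵ + 0.0102256 = 0.0101926, so Δρ ≈ 10.45 kg m⁻³.
N² = (g/ρ₀)·Δρ/Δz = g·(Δρ/ρ₀)/Δz = 9.81 × 0.0101926 / 45 = 2.2220 × 10⁻³ s⁻².
N = √(2.2220 × 10⁻³) = 0.047138 rad s⁻¹ → T = 2π/N = 133.29 s = 2.2215 min ≈ 2.22 min.

2.22 min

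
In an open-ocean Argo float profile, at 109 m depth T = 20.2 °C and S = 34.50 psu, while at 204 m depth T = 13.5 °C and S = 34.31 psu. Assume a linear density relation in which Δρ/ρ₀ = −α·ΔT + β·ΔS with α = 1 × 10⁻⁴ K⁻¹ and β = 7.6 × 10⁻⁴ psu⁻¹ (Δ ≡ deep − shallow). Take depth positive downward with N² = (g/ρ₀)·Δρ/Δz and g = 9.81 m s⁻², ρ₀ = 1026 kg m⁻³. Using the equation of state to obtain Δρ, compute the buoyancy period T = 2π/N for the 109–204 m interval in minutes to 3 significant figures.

14.2 min

ΔT = -6.7 K, ΔS = -0.19 psu (deep − shallow).
Δρ/ρ₀ = −αΔT + βΔS = 6.70 × 10⁻⁴ − 1.444 × 10⁻⁴ = 5.256 × 10⁻⁴, so Δρ ≈ 0.5393 kg m⁻³.
N² = (g/ρ₀)·Δρ/Δz = g·(Δρ/ρ₀)/Δz = 9.81 × 5.256 × 10⁻⁴ / 95 = 5.4275 × 10⁻⁵ s⁻².
N = √(5.4275 × 10⁻⁵) = 7.3672 × 10⁻³ rad s⁻¹ → T = 2π/N = 852.86 s = 14.214 min ≈ 14.2 min.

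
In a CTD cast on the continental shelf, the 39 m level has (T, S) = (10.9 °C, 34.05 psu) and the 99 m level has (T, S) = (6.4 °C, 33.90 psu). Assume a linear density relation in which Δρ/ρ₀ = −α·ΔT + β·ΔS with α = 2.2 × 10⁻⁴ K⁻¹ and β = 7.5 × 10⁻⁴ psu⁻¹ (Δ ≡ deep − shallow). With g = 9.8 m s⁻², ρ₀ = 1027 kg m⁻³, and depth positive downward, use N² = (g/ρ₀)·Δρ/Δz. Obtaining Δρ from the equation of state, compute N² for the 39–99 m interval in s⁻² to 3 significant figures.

ΔT = -4.5 K, ΔS = -0.15 psu (deep − shallow).
Δρ/ρ₀ = −αΔT + βΔS = 9.90 × 10⁻⁴ − 1.125 × 10⁻⁴ = 8.775 × 10⁻⁴, so Δρ ≈ 0.9012 kg m⁻³.
N² = (g/ρ₀)·Δρ/Δz = g·(Δρ/ρ₀)/Δz = 9.8 × 8.775 × 10⁻⁴ / 60 = 1.4333 × 10⁻⁴ s⁻² ≈ 1.43 × 10⁻⁴ s⁻².

1.43 × 10⁻⁴ s⁻²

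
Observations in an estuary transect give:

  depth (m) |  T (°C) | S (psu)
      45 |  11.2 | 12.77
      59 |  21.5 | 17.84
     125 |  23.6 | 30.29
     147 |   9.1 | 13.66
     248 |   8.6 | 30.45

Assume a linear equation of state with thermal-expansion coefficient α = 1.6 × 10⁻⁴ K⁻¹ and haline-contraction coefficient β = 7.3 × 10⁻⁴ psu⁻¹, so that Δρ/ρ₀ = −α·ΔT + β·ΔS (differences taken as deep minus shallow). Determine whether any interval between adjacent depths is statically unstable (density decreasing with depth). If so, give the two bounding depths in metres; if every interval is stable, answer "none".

Evaluate Δρ/ρ₀ = −αΔT + βΔS across each adjacent pair:
  45–59 m: −αΔT+βΔS = −(1.6 × 10⁻⁴)(+10.3)+(7.3 × 10⁻⁴)(+5.07) = 2.1 × 10⁻³ → stable
  59–125 m: −αΔT+βΔS = −(1.6 × 10⁻⁴)(+2.1)+(7.3 × 10⁻⁴)(+12.45) = 8.8 × 10⁻³ → stable
  125–147 m: −αΔT+βΔS = −(1.6 × 10⁻⁴)(-14.5)+(7.3 × 10⁻⁴)(-16.63) = -9.8 × 10⁻³ → UNSTABLE
  147–248 m: −αΔT+βΔS = −(1.6 × 10⁻⁴)(-0.5)+(7.3 × 10⁻⁴)(+16.79) = 0.012 → stable
The 125–147 m interval has Δρ < 0: lighter water underlies denser water.

125–147 m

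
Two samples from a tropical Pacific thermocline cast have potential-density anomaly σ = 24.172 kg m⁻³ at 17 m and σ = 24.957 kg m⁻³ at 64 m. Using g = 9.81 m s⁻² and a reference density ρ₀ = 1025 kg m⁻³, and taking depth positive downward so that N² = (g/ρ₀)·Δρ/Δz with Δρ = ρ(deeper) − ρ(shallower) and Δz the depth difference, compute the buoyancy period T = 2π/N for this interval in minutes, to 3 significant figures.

Δρ = 1024.957 − 1024.172 = 0.785 kg m⁻³ over Δz = 64 − 17 = 47 m.
N² = (9.81/1025) × (0.785/47) = 1.5985 × 10⁻⁴ s⁻².
N = √(1.5985 × 10⁻⁴) = 0.012643 rad s⁻¹, so T = 2π/N = 496.97 s = 8.2828 min ≈ 8.28 min.
N² > 0, so the interval is statically stable.

8.28 min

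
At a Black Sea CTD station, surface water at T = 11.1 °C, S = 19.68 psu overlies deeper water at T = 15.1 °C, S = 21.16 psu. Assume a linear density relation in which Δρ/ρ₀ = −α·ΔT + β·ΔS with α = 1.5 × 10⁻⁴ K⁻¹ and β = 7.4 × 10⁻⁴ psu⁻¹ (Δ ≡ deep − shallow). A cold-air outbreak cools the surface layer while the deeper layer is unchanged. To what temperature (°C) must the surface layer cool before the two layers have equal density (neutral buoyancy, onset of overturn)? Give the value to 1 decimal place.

7.8 °C

Neutral buoyancy requires Δρ = 0, i.e. −α(T_deep − T_surf′) + β(S_deep − S_surf) = 0.
T_surf′ = T_deep − (β/α)·ΔS = 15.1 − (7.4 × 10⁻⁴/1.5 × 10⁻⁴)·(+1.48) = 7.799 °C.
Cooling required: 11.1 − (7.799) = 3.301 °C.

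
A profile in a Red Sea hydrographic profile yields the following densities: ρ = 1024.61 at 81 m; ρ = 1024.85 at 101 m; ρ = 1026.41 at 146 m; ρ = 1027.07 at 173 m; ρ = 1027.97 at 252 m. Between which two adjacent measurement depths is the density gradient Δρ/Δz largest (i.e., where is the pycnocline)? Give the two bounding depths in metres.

Compute the density gradient over each adjacent pair:
  81–101 m: Δρ/Δz = 0.24/20 = 0.012 kg m⁻⁴
  101–146 m: Δρ/Δz = 1.56/45 = 0.035 kg m⁻⁴
  146–173 m: Δρ/Δz = 0.66/27 = 0.024 kg m⁻⁴
  173–252 m: Δρ/Δz = 0.90/79 = 0.011 kg m⁻⁴
The largest gradient is in the 101–146 m interval — the pycnocline.

101–146 m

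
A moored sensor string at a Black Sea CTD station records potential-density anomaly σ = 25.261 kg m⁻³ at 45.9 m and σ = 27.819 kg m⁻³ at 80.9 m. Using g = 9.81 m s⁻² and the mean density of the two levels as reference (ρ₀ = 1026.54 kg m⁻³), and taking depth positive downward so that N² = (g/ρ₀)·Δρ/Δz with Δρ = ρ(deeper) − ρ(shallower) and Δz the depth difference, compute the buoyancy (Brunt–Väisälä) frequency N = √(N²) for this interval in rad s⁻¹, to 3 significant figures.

Δρ = 1027.819 − 1025.261 = 2.558 kg m⁻³ over Δz = 80.9 − 45.9 = 35 m.
N² = (9.81/1026.54) × (2.558/35) = 6.9843 × 10⁻⁴ s⁻².
N = √(6.9843 × 10⁻⁴) = 0.026428 rad s⁻¹ ≈ 0.0264 rad s⁻¹.
Since Δρ > 0 the layer is stably stratified.

0.0264 rad s⁻¹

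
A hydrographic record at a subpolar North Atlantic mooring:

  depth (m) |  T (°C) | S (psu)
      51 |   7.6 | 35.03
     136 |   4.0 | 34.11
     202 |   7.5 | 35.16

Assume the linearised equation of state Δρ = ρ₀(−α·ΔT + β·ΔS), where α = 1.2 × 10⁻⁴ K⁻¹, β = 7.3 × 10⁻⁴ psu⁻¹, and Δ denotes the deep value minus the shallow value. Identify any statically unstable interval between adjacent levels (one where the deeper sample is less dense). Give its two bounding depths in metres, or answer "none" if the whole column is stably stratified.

Evaluate Δρ/ρ₀ = −αΔT + βΔS across each adjacent pair:
  51–136 m: −αΔT+βΔS = −(1.2 × 10⁻⁴)(-3.6)+(7.3 × 10⁻⁴)(-0.92) = -2.4 × 10⁻⁴ → UNSTABLE
  136–202 m: −αΔT+βΔS = −(1.2 × 10⁻⁴)(+3.5)+(7.3 × 10⁻⁴)(+1.05) = 3.5 × 10⁻⁴ → stable
The 51–136 m interval has Δρ < 0: lighter water underlies denser water.

51–136 m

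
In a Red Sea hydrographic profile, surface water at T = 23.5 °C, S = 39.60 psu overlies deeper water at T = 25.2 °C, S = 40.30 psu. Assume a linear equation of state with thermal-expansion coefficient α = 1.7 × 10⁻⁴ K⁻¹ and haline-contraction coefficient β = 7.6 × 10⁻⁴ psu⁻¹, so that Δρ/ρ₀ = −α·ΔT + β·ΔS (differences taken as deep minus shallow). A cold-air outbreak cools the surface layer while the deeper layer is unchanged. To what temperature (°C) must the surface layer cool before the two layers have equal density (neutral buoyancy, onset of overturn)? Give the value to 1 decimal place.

Neutral buoyancy requires Δρ = 0, i.e. −α(T_deep − T_surf′) + β(S_deep − S_surf) = 0.
T_surf′ = T_deep − (β/α)·ΔS = 25.2 − (7.6 × 10⁻⁴/1.7 × 10⁻⁴)·(+0.70) = 22.071 °C.
Cooling required: 23.5 − (22.071) = 1.429 °C.

22.1 °C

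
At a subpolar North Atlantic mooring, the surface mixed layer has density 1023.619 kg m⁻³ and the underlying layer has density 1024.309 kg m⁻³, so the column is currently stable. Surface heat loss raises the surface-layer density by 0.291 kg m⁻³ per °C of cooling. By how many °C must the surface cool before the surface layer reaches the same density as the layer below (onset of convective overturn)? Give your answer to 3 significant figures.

Density deficit of the surface layer: 1024.309 − 1023.619 = 0.69 kg m⁻³.
Required change = 0.69 / 0.291 = 2.37 °C.

2.37 °C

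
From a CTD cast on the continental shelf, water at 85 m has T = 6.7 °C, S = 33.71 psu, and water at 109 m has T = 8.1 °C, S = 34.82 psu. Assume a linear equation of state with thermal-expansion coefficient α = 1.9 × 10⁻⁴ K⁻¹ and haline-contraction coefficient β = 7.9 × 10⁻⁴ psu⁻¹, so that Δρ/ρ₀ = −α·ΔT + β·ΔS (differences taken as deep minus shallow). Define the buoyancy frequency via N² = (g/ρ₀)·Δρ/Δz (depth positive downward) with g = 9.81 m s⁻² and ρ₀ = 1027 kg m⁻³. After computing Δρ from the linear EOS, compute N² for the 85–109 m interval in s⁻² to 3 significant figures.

ΔT = +1.4 K, ΔS = +1.11 psu (deep − shallow).
Δρ/ρ₀ = −αΔT + βΔS = -2.66 × 10⁻⁴ + 8.769 × 10⁻⁴ = 6.109 × 10⁻⁴, so Δρ ≈ 0.6274 kg m⁻³.
N² = (g/ρ₀)·Δρ/Δz = g·(Δρ/ρ₀)/Δz = 9.81 × 6.109 × 10⁻⁴ / 24 = 2.4971 × 10⁻⁴ s⁻² ≈ 2.50 × 10⁻⁴ s⁻².

2.50 × 10⁻⁴ s⁻²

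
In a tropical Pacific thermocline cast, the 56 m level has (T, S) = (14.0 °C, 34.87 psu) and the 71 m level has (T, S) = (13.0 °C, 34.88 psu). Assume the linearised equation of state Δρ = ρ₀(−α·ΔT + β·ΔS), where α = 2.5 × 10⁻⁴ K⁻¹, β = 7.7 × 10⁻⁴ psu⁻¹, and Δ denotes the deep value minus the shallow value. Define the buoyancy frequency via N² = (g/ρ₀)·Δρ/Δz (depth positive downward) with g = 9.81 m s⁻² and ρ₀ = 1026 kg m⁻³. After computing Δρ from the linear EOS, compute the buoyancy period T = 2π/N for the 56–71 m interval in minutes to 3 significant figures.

8.07 min

ΔT = -1.0 K, ΔS = +0.01 psu (deep − shallow).
Δρ/ρ₀ = −αΔT + βΔS = 2.50 × 10⁻⁴ + 7.70 × 10⁻⁶ = 2.577 × 10⁻⁴, so Δρ ≈ 0.2644 kg m⁻³.
N² = (g/ρ₀)·Δρ/Δz = g·(Δρ/ρ₀)/Δz = 9.81 × 2.577 × 10⁻⁴ / 15 = 1.6854 × 10⁻⁴ s⁻².
N = √(1.6854 × 10⁻⁴) = 0.012982 rad s⁻¹ → T = 2π/N = 483.99 s = 8.0665 min ≈ 8.07 min.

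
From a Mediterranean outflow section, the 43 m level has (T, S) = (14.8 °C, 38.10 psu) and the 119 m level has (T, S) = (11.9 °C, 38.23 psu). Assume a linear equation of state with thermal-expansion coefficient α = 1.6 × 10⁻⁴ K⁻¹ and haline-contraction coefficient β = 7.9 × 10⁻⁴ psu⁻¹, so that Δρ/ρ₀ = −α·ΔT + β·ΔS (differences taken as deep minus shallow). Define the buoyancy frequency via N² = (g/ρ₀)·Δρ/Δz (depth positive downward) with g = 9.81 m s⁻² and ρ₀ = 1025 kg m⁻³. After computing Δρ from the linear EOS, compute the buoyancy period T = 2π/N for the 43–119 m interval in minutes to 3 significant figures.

12.2 min

ΔT = -2.9 K, ΔS = +0.13 psu (deep − shallow).
Δρ/ρ₀ = −αΔT + βΔS = 4.64 × 10⁻⁴ + 1.027 × 10⁻⁴ = 5.667 × 10⁻⁴, so Δρ ≈ 0.5809 kg m⁻³.
N² = (g/ρ₀)·Δρ/Δz = g·(Δρ/ρ₀)/Δz = 9.81 × 5.667 × 10⁻⁴ / 76 = 7.3149 × 10⁻⁵ s⁻².
N = √(7.3149 × 10⁻⁵) = 8.5527 × 10⁻³ rad s⁻¹ → T = 2π/N = 734.64 s = 12.244 min ≈ 12.2 min.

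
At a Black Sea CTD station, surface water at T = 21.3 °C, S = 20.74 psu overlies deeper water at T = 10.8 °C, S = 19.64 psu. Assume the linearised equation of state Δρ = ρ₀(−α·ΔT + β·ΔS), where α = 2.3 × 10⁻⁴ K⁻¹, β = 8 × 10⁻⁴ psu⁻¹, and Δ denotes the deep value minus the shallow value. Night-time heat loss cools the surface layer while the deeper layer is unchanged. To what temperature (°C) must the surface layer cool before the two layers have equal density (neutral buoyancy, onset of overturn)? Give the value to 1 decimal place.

Neutral buoyancy requires Δρ = 0, i.e. −α(T_deep − T_surf′) + β(S_deep − S_surf) = 0.
T_surf′ = T_deep − (β/α)·ΔS = 10.8 − (8 × 10⁻⁴/2.3 × 10⁻⁴)·(-1.10) = 14.626 °C.
Cooling required: 21.3 − (14.626) = 6.674 °C.

14.6 °C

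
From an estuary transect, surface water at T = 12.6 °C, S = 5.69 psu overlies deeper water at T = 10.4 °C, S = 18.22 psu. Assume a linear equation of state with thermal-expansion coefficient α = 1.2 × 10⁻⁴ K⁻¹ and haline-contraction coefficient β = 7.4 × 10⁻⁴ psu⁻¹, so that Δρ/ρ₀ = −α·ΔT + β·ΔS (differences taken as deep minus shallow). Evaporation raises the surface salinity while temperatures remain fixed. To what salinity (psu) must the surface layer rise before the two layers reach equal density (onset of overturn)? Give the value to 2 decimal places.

Neutral buoyancy requires −α(T_deep − T_surf) + β(S_deep − S_surf′) = 0.
S_surf′ = S_deep − (α/β)·ΔT = 18.22 − (1.2 × 10⁻⁴/7.4 × 10⁻⁴)·(-2.2) = 18.5768 psu.
Increase required: 18.5768 − 5.69 = 12.8868 psu.

18.58 psu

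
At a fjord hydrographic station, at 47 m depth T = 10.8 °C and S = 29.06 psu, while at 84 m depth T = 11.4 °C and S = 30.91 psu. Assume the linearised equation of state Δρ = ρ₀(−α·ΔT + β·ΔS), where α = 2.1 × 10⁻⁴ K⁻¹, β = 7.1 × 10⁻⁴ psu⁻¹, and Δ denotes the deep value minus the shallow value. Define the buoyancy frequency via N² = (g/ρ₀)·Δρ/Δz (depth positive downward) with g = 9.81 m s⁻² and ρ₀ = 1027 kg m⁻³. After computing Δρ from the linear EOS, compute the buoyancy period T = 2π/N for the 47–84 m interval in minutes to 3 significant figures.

ΔT = +0.6 K, ΔS = +1.85 psu (deep − shallow).
Δρ/ρ₀ = −αΔT + βΔS = -1.26 × 10⁻⁴ + 1.3135 × 10⁻³ = 1.1875 × 10⁻³, so Δρ ≈ 1.220 kg m⁻³.
N² = (g/ρ₀)·Δρ/Δz = g·(Δρ/ρ₀)/Δz = 9.81 × 1.1875 × 10⁻³ / 37 = 3.1485 × 10⁻⁴ s⁻².
N = √(3.1485 × 10⁻⁴) = 0.017744 rad s⁻¹ → T = 2π/N = 354.10 s = 5.9017 min ≈ 5.90 min.

5.90 min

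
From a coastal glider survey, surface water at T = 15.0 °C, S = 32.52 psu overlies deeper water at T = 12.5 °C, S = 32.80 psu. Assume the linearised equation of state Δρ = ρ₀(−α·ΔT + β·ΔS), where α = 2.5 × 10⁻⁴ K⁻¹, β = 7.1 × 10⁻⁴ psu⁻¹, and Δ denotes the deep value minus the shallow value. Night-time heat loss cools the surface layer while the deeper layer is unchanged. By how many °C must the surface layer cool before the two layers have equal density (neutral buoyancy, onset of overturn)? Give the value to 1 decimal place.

Neutral buoyancy requires Δρ = 0, i.e. −α(T_deep − T_surf′) + β(S_deep − S_surf) = 0.
T_surf′ = T_deep − (β/α)·ΔS = 12.5 − (7.1 × 10⁻⁴/2.5 × 10⁻⁴)·(+0.28) = 11.705 °C.
Cooling required: 15.0 − (11.705) = 3.295 °C.

3.3 °C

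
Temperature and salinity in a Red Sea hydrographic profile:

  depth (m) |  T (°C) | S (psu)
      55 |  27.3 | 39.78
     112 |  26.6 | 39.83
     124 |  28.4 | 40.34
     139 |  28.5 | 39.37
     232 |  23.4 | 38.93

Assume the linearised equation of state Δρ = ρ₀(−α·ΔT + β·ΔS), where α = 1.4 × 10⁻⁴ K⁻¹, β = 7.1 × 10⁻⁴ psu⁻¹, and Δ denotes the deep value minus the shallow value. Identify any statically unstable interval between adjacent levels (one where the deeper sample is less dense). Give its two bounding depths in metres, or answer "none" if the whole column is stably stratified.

124–139 m

Evaluate Δρ/ρ₀ = −αΔT + βΔS across each adjacent pair:
  55–112 m: −αΔT+βΔS = −(1.4 × 10⁻⁴)(-0.7)+(7.1 × 10⁻⁴)(+0.05) = 1.3 × 10⁻⁴ → stable
  112–124 m: −αΔT+βΔS = −(1.4 × 10⁻⁴)(+1.8)+(7.1 × 10⁻⁴)(+0.51) = 1.1 × 10⁻⁴ → stable
  124–139 m: −αΔT+βΔS = −(1.4 × 10⁻⁴)(+0.1)+(7.1 × 10⁻⁴)(-0.97) = -7.0 × 10⁻⁴ → UNSTABLE
  139–232 m: −αΔT+βΔS = −(1.4 × 10⁻⁴)(-5.1)+(7.1 × 10⁻⁴)(-0.44) = 4.0 × 10⁻⁴ → stable
The 124–139 m interval has Δρ < 0: lighter water underlies denser water.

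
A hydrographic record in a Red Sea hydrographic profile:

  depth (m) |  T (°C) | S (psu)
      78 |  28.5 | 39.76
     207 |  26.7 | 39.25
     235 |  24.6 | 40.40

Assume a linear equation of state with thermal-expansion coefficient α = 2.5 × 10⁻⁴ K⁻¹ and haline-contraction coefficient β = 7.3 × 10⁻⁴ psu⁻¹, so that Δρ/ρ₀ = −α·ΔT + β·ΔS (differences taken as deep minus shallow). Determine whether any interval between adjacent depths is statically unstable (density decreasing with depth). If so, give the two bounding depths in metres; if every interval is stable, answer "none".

Evaluate Δρ/ρ₀ = −αΔT + βΔS across each adjacent pair:
  78–207 m: −αΔT+βΔS = −(2.5 × 10⁻⁴)(-1.8)+(7.3 × 10⁻⁴)(-0.51) = 7.8 × 10⁻⁵ → stable
  207–235 m: −αΔT+βΔS = −(2.5 × 10⁻⁴)(-2.1)+(7.3 × 10⁻⁴)(+1.15) = 1.4 × 10⁻³ → stable
Every interval has Δρ > 0: the column is stably stratified throughout.

none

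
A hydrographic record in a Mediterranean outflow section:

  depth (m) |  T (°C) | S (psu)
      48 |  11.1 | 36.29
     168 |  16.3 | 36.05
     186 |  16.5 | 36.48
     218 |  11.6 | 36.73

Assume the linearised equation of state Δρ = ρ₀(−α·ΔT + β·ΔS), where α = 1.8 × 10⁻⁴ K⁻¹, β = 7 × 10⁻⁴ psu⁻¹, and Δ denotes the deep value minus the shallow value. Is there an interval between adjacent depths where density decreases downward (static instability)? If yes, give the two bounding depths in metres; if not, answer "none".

48–168 m

Evaluate Δρ/ρ₀ = −αΔT + βΔS across each adjacent pair:
  48–168 m: −αΔT+βΔS = −(1.8 × 10⁻⁴)(+5.2)+(7 × 10⁻⁴)(-0.24) = -1.1 × 10⁻³ → UNSTABLE
  168–186 m: −αΔT+βΔS = −(1.8 × 10⁻⁴)(+0.2)+(7 × 10⁻⁴)(+0.43) = 2.6 × 10⁻⁴ → stable
  186–218 m: −αΔT+βΔS = −(1.8 × 10⁻⁴)(-4.9)+(7 × 10⁻⁴)(+0.25) = 1.1 × 10⁻³ → stable
The 48–168 m interval has Δρ < 0: lighter water underlies denser water.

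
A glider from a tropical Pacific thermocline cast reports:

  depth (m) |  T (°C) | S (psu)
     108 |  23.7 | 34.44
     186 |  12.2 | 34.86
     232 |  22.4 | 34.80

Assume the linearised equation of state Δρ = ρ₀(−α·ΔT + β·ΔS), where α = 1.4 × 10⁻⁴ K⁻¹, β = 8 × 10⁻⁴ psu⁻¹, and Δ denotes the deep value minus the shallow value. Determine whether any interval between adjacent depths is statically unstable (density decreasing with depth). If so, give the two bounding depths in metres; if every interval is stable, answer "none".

Evaluate Δρ/ρ₀ = −αΔT + βΔS across each adjacent pair:
  108–186 m: −αΔT+βΔS = −(1.4 × 10⁻⁴)(-11.5)+(8 × 10⁻⁴)(+0.42) = 1.9 × 10⁻³ → stable
  186–232 m: −αΔT+βΔS = −(1.4 × 10⁻⁴)(+10.2)+(8 × 10⁻⁴)(-0.06) = -1.5 × 10⁻³ → UNSTABLE
The 186–232 m interval has Δρ < 0: lighter water underlies denser water.

186–232 m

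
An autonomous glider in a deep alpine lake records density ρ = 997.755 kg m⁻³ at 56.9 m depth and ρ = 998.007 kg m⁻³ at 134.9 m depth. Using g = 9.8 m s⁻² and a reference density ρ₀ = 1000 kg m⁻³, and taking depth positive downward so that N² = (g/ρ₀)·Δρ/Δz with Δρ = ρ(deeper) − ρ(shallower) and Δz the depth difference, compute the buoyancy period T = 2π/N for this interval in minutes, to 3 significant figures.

Δρ = 998.007 − 997.755 = 0.252 kg m⁻³ over Δz = 134.9 − 56.9 = 78 m.
N² = (9.8/1000) × (0.252/78) = 3.1662 × 10⁻⁵ s⁻².
N = √(3.1662 × 10⁻⁵) = 5.6269 × 10⁻³ rad s⁻¹, so T = 2π/N = 1.1166 × 10³ s = 18.610 min ≈ 18.6 min.

18.6 min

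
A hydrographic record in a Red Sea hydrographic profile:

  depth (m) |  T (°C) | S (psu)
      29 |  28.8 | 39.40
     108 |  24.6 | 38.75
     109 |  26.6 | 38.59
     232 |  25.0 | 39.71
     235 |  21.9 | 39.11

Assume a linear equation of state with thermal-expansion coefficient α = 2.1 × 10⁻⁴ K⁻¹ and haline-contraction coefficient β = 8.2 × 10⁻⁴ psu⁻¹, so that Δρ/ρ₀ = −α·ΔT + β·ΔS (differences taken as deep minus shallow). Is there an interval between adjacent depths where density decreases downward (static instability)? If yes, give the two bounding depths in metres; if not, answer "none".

Evaluate Δρ/ρ₀ = −αΔT + βΔS across each adjacent pair:
  29–108 m: −αΔT+βΔS = −(2.1 × 10⁻⁴)(-4.2)+(8.2 × 10⁻⁴)(-0.65) = 3.5 × 10⁻⁴ → stable
  108–109 m: −αΔT+βΔS = −(2.1 × 10⁻⁴)(+2.0)+(8.2 × 10⁻⁴)(-0.16) = -5.5 × 10⁻⁴ → UNSTABLE
  109–232 m: −αΔT+βΔS = −(2.1 × 10⁻⁴)(-1.6)+(8.2 × 10⁻⁴)(+1.12) = 1.3 × 10⁻³ → stable
  232–235 m: −αΔT+βΔS = −(2.1 × 10⁻⁴)(-3.1)+(8.2 × 10⁻⁴)(-0.60) = 1.6 × 10⁻⁴ → stable
The 108–109 m interval has Δρ < 0: lighter water underlies denser water.

108–109 m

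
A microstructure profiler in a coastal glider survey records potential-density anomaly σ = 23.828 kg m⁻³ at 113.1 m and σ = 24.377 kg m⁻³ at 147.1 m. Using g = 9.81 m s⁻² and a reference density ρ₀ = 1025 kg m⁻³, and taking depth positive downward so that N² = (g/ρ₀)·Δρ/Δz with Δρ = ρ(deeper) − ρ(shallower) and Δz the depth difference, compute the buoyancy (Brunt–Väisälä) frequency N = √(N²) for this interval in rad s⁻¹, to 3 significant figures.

0.0124 rad s⁻¹

Δρ = 1024.377 − 1023.828 = 0.549 kg m⁻³ over Δz = 147.1 − 113.1 = 34 m.
N² = (9.81/1025) × (0.549/34) = 1.5454 × 10⁻⁴ s⁻².
N = √(1.5454 × 10⁻⁴) = 0.012431 rad s⁻¹ ≈ 0.0124 rad s⁻¹.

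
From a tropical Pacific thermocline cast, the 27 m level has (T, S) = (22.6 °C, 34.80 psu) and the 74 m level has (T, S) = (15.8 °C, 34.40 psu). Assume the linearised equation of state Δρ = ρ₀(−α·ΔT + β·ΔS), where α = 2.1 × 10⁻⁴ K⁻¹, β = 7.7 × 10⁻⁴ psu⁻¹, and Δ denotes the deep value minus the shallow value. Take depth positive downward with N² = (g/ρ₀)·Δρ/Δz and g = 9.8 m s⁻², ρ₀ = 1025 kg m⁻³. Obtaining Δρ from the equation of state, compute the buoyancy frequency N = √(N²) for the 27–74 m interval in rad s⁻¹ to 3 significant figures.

0.0153 rad s⁻¹

ΔT = -6.8 K, ΔS = -0.40 psu (deep − shallow).
Δρ/ρ₀ = −αΔT + βΔS = 1.428 × 10⁻³ − 3.08 × 10⁻⁴ = 1.12 × 10⁻³, so Δρ ≈ 1.148 kg m⁻³.
N² = (g/ρ₀)·Δρ/Δz = g·(Δρ/ρ₀)/Δz = 9.8 × 1.12 × 10⁻³ / 47 = 2.3353 × 10⁻⁴ s⁻².
N = √(2.3353 × 10⁻⁴) = 0.015282 rad s⁻¹ ≈ 0.0153 rad s⁻¹.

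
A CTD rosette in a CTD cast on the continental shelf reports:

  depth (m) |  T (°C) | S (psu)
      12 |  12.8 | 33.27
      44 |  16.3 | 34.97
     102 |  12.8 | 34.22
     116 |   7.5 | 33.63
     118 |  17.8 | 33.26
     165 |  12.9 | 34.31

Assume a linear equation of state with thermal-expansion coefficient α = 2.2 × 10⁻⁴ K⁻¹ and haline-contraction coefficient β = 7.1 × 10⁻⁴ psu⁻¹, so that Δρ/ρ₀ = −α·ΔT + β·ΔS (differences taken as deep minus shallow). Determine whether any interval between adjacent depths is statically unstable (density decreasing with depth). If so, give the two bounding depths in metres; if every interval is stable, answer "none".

Evaluate Δρ/ρ₀ = −αΔT + βΔS across each adjacent pair:
  12–44 m: −αΔT+βΔS = −(2.2 × 10⁻⁴)(+3.5)+(7.1 × 10⁻⁴)(+1.70) = 4.4 × 10⁻⁴ → stable
  44–102 m: −αΔT+βΔS = −(2.2 × 10⁻⁴)(-3.5)+(7.1 × 10⁻⁴)(-0.75) = 2.4 × 10⁻⁴ → stable
  102–116 m: −αΔT+βΔS = −(2.2 × 10⁻⁴)(-5.3)+(7.1 × 10⁻⁴)(-0.59) = 7.5 × 10⁻⁴ → stable
  116–118 m: −αΔT+βΔS = −(2.2 × 10⁻⁴)(+10.3)+(7.1 × 10⁻⁴)(-0.37) = -2.5 × 10⁻³ → UNSTABLE
  118–165 m: −αΔT+βΔS = −(2.2 × 10⁻⁴)(-4.9)+(7.1 × 10⁻⁴)(+1.05) = 1.8 × 10⁻³ → stable
The 116–118 m interval has Δρ < 0: lighter water underlies denser water.

116–118 m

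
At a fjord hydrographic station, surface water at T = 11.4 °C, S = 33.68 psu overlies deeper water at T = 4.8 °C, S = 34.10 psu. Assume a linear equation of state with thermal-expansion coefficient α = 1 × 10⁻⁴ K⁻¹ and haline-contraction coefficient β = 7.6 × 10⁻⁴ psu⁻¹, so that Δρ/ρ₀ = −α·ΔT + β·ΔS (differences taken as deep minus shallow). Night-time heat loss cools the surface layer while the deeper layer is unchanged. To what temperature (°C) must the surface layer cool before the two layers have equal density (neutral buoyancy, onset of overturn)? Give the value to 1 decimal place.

Neutral buoyancy requires Δρ = 0, i.e. −α(T_deep − T_surf′) + β(S_deep − S_surf) = 0.
T_surf′ = T_deep − (β/α)·ΔS = 4.8 − (7.6 × 10⁻⁴/1 × 10⁻⁴)·(+0.42) = 1.608 °C.
Cooling required: 11.4 − (1.608) = 9.792 °C.

1.6 °C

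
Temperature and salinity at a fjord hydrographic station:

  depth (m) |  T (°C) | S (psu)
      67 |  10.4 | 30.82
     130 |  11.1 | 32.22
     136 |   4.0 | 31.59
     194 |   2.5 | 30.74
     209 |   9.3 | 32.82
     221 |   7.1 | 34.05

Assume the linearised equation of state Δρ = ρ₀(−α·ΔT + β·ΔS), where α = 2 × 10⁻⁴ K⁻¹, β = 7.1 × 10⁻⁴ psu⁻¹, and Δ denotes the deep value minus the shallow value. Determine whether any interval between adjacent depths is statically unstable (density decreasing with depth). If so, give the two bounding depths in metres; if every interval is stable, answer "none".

Evaluate Δρ/ρ₀ = −αΔT + βΔS across each adjacent pair:
  67–130 m: −αΔT+βΔS = −(2 × 10⁻⁴)(+0.7)+(7.1 × 10⁻⁴)(+1.40) = 8.5 × 10⁻⁴ → stable
  130–136 m: −αΔT+βΔS = −(2 × 10⁻⁴)(-7.1)+(7.1 × 10⁻⁴)(-0.63) = 9.7 × 10⁻⁴ → stable
  136–194 m: −αΔT+βΔS = −(2 × 10⁻⁴)(-1.5)+(7.1 × 10⁻⁴)(-0.85) = -3.0 × 10⁻⁴ → UNSTABLE
  194–209 m: −αΔT+βΔS = −(2 × 10⁻⁴)(+6.8)+(7.1 × 10⁻⁴)(+2.08) = 1.2 × 10⁻⁴ → stable
  209–221 m: −αΔT+βΔS = −(2 × 10⁻⁴)(-2.2)+(7.1 × 10⁻⁴)(+1.23) = 1.3 × 10⁻³ → stable
The 136–194 m interval has Δρ < 0: lighter water underlies denser water.

136–194 m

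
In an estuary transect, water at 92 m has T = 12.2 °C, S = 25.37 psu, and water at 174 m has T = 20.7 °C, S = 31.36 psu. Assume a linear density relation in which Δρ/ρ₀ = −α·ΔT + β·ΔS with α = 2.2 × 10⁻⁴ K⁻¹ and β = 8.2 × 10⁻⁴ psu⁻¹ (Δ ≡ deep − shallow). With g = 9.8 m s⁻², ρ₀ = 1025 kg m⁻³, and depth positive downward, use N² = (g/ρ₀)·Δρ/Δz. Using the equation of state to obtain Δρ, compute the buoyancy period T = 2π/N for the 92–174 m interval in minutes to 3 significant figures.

ΔT = +8.5 K, ΔS = +5.99 psu (deep − shallow).
Δρ/ρ₀ = −αΔT + βΔS = -1.87 × 10⁻³ + 4.9118 × 10⁻³ = 3.0418 × 10⁻³, so Δρ ≈ 3.118 kg m⁻³.
N² = (g/ρ₀)·Δρ/Δz = g·(Δρ/ρ₀)/Δz = 9.8 × 3.0418 × 10⁻³ / 82 = 3.6353 × 10⁻⁴ s⁻².
N = √(3.6353 × 10⁻⁴) = 0.019066 rad s⁻¹ → T = 2π/N = 329.55 s = 5.4925 min ≈ 5.49 min.

5.49 min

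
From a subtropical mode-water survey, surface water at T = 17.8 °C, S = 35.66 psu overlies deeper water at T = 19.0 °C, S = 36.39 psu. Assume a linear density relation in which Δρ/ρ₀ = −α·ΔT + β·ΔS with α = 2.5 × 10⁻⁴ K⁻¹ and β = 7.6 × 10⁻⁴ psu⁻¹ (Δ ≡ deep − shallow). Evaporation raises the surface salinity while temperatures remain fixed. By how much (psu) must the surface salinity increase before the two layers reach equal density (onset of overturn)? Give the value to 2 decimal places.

Neutral buoyancy requires −α(T_deep − T_surf) + β(S_deep − S_surf′) = 0.
S_surf′ = S_deep − (α/β)·ΔT = 36.39 − (2.5 × 10⁻⁴/7.6 × 10⁻⁴)·(+1.2) = 35.9953 psu.
Increase required: 35.9953 − 35.66 = 0.3353 psu.

0.34 psu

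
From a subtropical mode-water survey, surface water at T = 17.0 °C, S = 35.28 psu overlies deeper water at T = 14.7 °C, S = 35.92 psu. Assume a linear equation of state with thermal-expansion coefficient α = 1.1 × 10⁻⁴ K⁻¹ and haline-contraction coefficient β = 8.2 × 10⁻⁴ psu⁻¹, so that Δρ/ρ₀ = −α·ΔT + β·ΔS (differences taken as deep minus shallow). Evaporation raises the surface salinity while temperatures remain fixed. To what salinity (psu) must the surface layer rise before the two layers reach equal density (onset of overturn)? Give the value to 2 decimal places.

36.23 psu

Neutral buoyancy requires −α(T_deep − T_surf) + β(S_deep − S_surf′) = 0.
S_surf′ = S_deep − (α/β)·ΔT = 35.92 − (1.1 × 10⁻⁴/8.2 × 10⁻⁴)·(-2.3) = 36.2285 psu.
Increase required: 36.2285 − 35.28 = 0.9485 psu.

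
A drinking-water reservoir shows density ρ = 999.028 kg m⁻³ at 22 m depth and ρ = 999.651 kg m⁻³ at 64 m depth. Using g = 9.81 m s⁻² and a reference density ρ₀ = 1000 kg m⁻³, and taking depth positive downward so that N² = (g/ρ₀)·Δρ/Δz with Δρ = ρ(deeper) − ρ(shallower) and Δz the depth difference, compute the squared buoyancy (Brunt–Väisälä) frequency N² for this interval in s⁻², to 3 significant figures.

Δρ = 999.651 − 999.028 = 0.623 kg m⁻³ over Δz = 64 − 22 = 42 m.
N² = (9.81/1000) × (0.623/42) = 1.4552 × 10⁻⁴ s⁻² ≈ 1.46 × 10⁻⁴ s⁻².

1.46 × 10⁻⁴ s⁻²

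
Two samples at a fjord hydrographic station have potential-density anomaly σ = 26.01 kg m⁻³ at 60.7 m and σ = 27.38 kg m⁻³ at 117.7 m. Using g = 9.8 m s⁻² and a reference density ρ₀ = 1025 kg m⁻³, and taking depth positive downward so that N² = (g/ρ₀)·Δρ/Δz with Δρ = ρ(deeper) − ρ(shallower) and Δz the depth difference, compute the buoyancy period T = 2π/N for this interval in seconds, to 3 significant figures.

Δρ = 1027.38 − 1026.01 = 1.37 kg m⁻³ over Δz = 117.7 − 60.7 = 57 m.
N² = (9.8/1025) × (1.37/57) = 2.2980 × 10⁻⁴ s⁻².
N = √(2.2980 × 10⁻⁴) = 0.015159 rad s⁻¹, so T = 2π/N = 414.49 s ≈ 414 s.

414 s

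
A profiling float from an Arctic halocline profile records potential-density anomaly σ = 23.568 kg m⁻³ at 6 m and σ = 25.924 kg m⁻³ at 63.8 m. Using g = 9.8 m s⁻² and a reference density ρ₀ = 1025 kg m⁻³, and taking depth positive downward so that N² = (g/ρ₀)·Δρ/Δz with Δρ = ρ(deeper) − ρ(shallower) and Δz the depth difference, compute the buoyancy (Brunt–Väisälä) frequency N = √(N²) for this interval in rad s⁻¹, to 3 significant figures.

0.0197 rad s⁻¹

Δρ = 1025.924 − 1023.568 = 2.356 kg m⁻³ over Δz = 63.8 − 6 = 57.8 m.
N² = (9.8/1025) × (2.356/57.8) = 3.8972 × 10⁻⁴ s⁻².
N = √(3.8972 × 10⁻⁴) = 0.019741 rad s⁻¹ ≈ 0.0197 rad s⁻¹.
N² > 0, so the interval is statically stable.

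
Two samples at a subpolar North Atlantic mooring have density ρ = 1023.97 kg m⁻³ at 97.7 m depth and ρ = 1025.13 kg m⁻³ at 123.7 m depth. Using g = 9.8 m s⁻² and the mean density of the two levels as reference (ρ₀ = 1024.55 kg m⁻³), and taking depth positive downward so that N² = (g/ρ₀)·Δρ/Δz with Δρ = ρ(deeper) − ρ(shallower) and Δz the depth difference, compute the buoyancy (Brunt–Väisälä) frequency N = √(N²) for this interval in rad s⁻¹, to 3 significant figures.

Δρ = 1025.13 − 1023.97 = 1.16 kg m⁻³ over Δz = 123.7 − 97.7 = 26 m.
N² = (9.8/1024.55) × (1.16/26) = 4.2675 × 10⁻⁴ s⁻².
N = √(4.2675 × 10⁻⁴) = 0.020658 rad s⁻¹ ≈ 0.0207 rad s⁻¹.

0.0207 rad s⁻¹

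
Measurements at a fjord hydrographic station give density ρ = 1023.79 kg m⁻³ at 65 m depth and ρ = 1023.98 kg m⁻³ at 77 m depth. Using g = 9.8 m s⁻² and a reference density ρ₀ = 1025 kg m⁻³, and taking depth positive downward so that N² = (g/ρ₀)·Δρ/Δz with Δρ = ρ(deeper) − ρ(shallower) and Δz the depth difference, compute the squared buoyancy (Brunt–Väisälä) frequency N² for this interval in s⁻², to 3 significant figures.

1.51 × 10⁻⁴ s⁻²

Δρ = 1023.98 − 1023.79 = 0.19 kg m⁻³ over Δz = 77 − 65 = 12 m.
N² = (9.8/1025) × (0.19/12) = 1.5138 × 10⁻⁴ s⁻² ≈ 1.51 × 10⁻⁴ s⁻².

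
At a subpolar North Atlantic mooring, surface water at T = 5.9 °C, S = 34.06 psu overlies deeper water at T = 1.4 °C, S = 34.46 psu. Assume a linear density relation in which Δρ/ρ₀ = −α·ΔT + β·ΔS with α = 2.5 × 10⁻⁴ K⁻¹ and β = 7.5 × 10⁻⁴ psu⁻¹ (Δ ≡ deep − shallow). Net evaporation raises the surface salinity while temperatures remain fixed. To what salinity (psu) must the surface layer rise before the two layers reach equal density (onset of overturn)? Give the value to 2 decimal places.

Neutral buoyancy requires −α(T_deep − T_surf) + β(S_deep − S_surf′) = 0.
S_surf′ = S_deep − (α/β)·ΔT = 34.46 − (2.5 × 10⁻⁴/7.5 × 10⁻⁴)·(-4.5) = 35.9600 psu.
Increase required: 35.9600 − 34.06 = 1.9000 psu.

35.96 psu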